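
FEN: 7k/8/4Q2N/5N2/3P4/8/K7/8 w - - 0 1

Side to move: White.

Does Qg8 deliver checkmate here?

After Qg8: black king on h8; in check: yes, from the white queen on g8.
King squares — g7: attacked by Nf5; h7: attacked by Qg8; g8: attacked by Nh6.
Black has no legal moves → checkmate.

yes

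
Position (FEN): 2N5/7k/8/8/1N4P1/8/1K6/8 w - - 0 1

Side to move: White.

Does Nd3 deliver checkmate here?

After Nd3: black king on h7; in check: no.
Black is not in check, so this cannot be checkmate.

no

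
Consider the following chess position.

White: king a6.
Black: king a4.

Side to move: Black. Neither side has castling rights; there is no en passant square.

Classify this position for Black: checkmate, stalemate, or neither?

Black to move; black king on a4.
In check: no.
Legal moves for Black: Kb4, Kb3, Ka3.
Black has 3 legal moves and is not in check → neither.

neither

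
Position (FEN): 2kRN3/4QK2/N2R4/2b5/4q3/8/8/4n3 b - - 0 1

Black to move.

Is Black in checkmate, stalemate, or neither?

Black to move; black king on c8.
In check: yes, from the white rook on d8.
King squares — b7: attacked by Qe7; c7: attacked by Na6; d7: attacked by Rd6; b8: attacked by Na6; d8: attacked by Rd6.
Legal moves for Black: none.
In check with no legal moves → checkmate.

checkmate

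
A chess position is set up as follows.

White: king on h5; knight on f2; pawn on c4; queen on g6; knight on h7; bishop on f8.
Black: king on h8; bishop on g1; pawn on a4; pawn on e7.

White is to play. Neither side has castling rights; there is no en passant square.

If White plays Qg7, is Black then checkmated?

yes

After Qg7: black king on h8; in check: yes, from the white queen on g7.
King squares — g7: attacked by Bf8; h7: attacked by Qg7; g8: attacked by Qg7.
Black has no legal moves → checkmate.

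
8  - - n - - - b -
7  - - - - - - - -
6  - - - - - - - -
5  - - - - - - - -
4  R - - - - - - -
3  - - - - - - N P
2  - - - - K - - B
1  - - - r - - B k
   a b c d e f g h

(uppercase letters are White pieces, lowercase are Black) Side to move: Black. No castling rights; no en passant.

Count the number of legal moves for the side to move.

1

Black to move; king on h1.
In check: yes, from the white knight on g3.
Legal moves: Kg2.
Count: 1.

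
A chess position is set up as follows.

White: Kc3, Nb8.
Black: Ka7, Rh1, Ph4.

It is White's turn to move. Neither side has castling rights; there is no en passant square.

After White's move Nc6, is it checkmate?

no

After Nc6: black king on a7; in check: yes, from the white knight on c6.
Black has 4 legal replies: Ka8, Kb7, Kb6, Ka6.
In check but a legal move exists → not checkmate.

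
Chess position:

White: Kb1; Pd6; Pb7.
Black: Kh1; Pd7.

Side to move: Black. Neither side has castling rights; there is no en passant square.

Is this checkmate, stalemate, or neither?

neither

Black to move; black king on h1.
In check: no.
Legal moves for Black: Kh2, Kg2, Kg1.
Black has 3 legal moves and is not in check → neither.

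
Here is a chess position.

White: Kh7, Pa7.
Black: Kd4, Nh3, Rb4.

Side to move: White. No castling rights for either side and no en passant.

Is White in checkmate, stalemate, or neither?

neither

White to move; white king on h7.
In check: no.
Legal moves for White: Kh8, Kg8, Kg7, Kh6, Kg6, a8=Q, a8=R, a8=B, a8=N.
White has 9 legal moves and is not in check → neither.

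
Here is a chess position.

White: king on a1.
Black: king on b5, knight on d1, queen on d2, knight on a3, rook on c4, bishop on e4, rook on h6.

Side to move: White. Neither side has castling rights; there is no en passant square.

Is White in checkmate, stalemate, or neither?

stalemate

White to move; white king on a1.
In check: no.
King squares — b1: attacked by Na3; a2: attacked by Qd2; b2: attacked by Nd1.
Legal moves for White: none.
Not in check and no legal moves → stalemate.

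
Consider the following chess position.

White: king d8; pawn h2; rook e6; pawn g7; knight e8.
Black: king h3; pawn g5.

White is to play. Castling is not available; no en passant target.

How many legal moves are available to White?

24

White to move; king on d8.
In check: no.
Legal moves: Nc7, Nf6, Nd6, Kc8, Ke7, Kd7, Kc7, Re7, Rh6+, Rg6, Rf6, Rd6, Rc6, Rb6, Ra6, Re5, Re4, Re3+, Re2, Re1, g8=Q, g8=R, g8=B, g8=N.
Count: 24.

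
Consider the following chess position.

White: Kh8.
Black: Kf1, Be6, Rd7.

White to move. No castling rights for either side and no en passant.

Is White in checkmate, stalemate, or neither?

stalemate

White to move; white king on h8.
In check: no.
King squares — g7: attacked by Rd7; h7: attacked by Rd7; g8: attacked by Be6.
Legal moves for White: none.
Not in check and no legal moves → stalemate.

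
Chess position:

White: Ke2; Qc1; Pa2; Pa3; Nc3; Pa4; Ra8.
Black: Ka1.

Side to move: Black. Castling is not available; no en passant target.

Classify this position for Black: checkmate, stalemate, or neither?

checkmate

Black to move; black king on a1.
In check: yes, from the white queen on c1.
King squares — b1: attacked by Qc1; a2: attacked by Nc3; b2: attacked by Qc1.
Legal moves for Black: none.
In check with no legal moves → checkmate.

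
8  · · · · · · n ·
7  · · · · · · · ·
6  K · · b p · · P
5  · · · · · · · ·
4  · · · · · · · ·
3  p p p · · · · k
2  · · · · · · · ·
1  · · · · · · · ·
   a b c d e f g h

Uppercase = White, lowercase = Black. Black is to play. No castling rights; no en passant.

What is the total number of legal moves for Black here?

22

Black to move; king on h3.
In check: no.
Legal moves: Ne7, Nxh6, Nf6, Bf8, Bb8, Be7, Bc7, Be5, Bc5, Bf4, Bb4, Bg3, Bh2, Kh4, Kg4, Kg3, Kh2, Kg2, e5, c2, b2, a2.
Count: 22.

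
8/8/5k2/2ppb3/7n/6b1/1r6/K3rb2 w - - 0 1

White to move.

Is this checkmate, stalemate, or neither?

checkmate

White to move; white king on a1.
In check: yes, from the black rook on e1.
King squares — b1: attacked by Re1; a2: attacked by Rb2; b2: attacked by Be5.
Legal moves for White: none.
In check with no legal moves → checkmate.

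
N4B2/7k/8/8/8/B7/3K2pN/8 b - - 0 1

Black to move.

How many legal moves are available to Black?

7

Black to move; king on h7.
In check: no.
Legal moves: Kh8, Kg8, Kg6, g1=Q, g1=R, g1=B, g1=N.
Count: 7.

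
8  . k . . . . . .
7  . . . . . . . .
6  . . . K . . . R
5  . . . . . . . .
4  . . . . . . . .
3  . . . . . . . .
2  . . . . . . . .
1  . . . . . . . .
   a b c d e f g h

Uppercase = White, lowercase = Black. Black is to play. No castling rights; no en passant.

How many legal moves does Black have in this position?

Black to move; king on b8.
In check: no.
Legal moves: Kc8, Ka8, Kb7, Ka7.
Count: 4.

4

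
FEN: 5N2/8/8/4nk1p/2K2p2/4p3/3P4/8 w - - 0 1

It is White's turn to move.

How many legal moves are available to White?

7

White to move; king on c4.
In check: yes, from the black knight on e5.
Legal moves: Kd5, Kc5, Kb5, Kd4, Kb4, Kc3, Kb3.
Count: 7.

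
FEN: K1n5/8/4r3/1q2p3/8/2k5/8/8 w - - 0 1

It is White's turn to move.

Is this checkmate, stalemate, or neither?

White to move; white king on a8.
In check: no.
King squares — a7: attacked by Nc8; b7: attacked by Qb5; b8: attacked by Qb5.
Legal moves for White: none.
Not in check and no legal moves → stalemate.

stalemate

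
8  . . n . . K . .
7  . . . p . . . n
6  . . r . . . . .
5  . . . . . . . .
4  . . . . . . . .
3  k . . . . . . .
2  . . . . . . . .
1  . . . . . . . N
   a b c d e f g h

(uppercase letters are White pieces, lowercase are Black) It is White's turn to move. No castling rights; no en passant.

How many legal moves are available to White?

White to move; king on f8.
In check: yes, from the black knight on h7.
Legal moves: Kg8, Ke8, Kg7, Kf7.
Count: 4.

4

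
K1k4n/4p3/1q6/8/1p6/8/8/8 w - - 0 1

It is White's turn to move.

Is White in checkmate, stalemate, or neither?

stalemate

White to move; white king on a8.
In check: no.
King squares — a7: attacked by Qb6; b7: attacked by Qb6; b8: attacked by Qb6.
Legal moves for White: none.
Not in check and no legal moves → stalemate.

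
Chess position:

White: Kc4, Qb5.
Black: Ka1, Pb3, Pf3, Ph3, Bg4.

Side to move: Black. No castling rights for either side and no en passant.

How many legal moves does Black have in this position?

11

Black to move; king on a1.
In check: no.
Legal moves: Bc8, Bd7, Be6+, Bh5, Bf5, Kb2, Ka2, Kb1, h2, f2, b2.
Count: 11.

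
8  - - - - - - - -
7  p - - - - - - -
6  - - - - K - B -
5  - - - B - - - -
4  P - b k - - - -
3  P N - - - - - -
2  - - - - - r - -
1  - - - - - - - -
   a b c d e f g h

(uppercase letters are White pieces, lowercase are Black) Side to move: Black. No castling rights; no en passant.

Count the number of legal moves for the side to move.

Black to move; king on d4.
In check: yes, from the white knight on b3.
Legal moves: Ke3, Kc3, Bxb3.
Count: 3.

3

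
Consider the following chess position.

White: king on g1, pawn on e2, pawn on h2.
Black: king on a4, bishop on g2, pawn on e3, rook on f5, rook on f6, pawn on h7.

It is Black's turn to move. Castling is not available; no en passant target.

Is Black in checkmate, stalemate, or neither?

neither

Black to move; black king on a4.
In check: no.
Legal moves for Black include: Rf8, Rf7, Rh6, Rg6, Re6, Rd6, Rc6, Rb6, Ra6, Rh5, Rg5, Re5, Rd5, Rc5, Rb5, Ra5, Rf4, Rf3, ... (list truncated; more exist).
Black has legal moves and is not in check → neither.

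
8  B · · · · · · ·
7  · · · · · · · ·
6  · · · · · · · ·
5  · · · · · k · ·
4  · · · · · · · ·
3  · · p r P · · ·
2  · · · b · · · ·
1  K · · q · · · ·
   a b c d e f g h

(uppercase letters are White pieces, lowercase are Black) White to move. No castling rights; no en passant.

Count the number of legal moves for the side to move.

1

White to move; king on a1.
In check: yes, from the black queen on d1.
Legal moves: Ka2.
Count: 1.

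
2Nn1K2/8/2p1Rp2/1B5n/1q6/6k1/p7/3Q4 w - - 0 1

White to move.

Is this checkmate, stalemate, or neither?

White to move; white king on f8.
In check: yes, from the black queen on b4.
King squares — e7: attacked by Qb4; f7: attacked by Nd8; g7: attacked by Nh5; e8: available; g8: available.
Legal moves for White: Kg8, Ke8, Ne7, Nd6, Re7, Rd6, Qd6+.
White is in check but has 7 legal moves → neither.

neither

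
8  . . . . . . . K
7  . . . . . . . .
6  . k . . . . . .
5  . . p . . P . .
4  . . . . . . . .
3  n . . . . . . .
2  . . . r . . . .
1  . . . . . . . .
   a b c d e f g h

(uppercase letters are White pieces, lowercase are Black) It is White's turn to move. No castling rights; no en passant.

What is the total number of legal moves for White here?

White to move; king on h8.
In check: no.
Legal moves: Kg8, Kh7, Kg7, f6.
Count: 4.

4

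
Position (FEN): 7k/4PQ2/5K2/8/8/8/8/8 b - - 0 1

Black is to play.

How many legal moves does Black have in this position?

0

Black to move; king on h8.
In check: no.
Legal moves: none.
Count: 0.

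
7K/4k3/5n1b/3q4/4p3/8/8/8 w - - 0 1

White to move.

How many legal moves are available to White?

0

White to move; king on h8.
In check: no.
Legal moves: none.
Count: 0.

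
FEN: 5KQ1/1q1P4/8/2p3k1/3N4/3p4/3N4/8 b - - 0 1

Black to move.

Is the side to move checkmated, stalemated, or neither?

neither

Black to move; black king on g5.
In check: yes, from the white queen on g8.
King squares — f4: available; g4: attacked by Qg8; h4: available; f5: attacked by Nd4; h5: available; f6: available; g6: attacked by Qg8; h6: available.
Legal moves for Black: Kh6, Kf6, Kh5, Kh4, Kf4.
Black is in check but has 5 legal moves → neither.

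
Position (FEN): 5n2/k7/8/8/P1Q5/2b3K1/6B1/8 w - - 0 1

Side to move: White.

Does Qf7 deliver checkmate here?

After Qf7: black king on a7; in check: yes, from the white queen on f7.
Black has 4 legal replies: Kb8, Kb6, Ka6, Nd7.
In check but a legal move exists → not checkmate.

no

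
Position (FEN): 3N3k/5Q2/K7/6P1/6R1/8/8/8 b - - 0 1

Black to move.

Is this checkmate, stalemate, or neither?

stalemate

Black to move; black king on h8.
In check: no.
King squares — g7: attacked by Qf7; h7: attacked by Qf7; g8: attacked by Qf7.
Legal moves for Black: none.
Not in check and no legal moves → stalemate.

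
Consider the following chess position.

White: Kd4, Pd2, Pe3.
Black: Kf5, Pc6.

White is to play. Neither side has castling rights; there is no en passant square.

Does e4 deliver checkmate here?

no

After e4: black king on f5; in check: yes, from the white pawn on e4.
Black has 6 legal replies: Kg6, Kf6, Ke6, Kg5, Kg4, Kf4.
In check but a legal move exists → not checkmate.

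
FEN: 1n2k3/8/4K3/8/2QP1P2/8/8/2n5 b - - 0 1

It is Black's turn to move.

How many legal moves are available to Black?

9

Black to move; king on e8.
In check: no.
Legal moves: Kf8, Kd8, Nd7, Nc6, Na6, Nd3, Nb3, Ne2, Na2.
Count: 9.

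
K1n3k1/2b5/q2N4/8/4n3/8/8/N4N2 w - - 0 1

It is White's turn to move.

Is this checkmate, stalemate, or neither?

White to move; white king on a8.
In check: yes, from the black queen on a6.
King squares — a7: attacked by Qa6; b7: attacked by Qa6; b8: attacked by Bc7.
Legal moves for White: none.
In check with no legal moves → checkmate.

checkmate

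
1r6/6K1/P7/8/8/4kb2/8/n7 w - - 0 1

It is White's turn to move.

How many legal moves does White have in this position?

White to move; king on g7.
In check: no.
Legal moves: Kh7, Kf7, Kh6, Kg6, Kf6, a7.
Count: 6.

6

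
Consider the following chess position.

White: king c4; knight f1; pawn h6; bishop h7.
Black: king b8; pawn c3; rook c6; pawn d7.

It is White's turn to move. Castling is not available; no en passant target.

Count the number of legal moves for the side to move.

White to move; king on c4.
In check: yes, from the black rook on c6.
Legal moves: Kd5, Kb5, Kd4, Kb4, Kd3, Kb3.
Count: 6.

6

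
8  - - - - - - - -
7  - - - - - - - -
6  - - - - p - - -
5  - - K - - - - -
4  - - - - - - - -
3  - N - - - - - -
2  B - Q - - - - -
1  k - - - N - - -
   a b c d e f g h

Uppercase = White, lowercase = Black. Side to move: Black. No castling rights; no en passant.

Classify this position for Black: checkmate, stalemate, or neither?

Black to move; black king on a1.
In check: yes, from the white knight on b3.
King squares — b1: attacked by Ba2; a2: attacked by Qc2; b2: attacked by Qc2.
Legal moves for Black: none.
In check with no legal moves → checkmate.

checkmate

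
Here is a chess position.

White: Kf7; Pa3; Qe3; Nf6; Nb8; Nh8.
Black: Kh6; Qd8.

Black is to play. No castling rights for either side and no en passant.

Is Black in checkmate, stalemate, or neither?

Black to move; black king on h6.
In check: yes, from the white queen on e3.
King squares — g5: attacked by Qe3; h5: attacked by Nf6; g6: attacked by Kf7; g7: attacked by Kf7; h7: attacked by Nf6.
Legal moves for Black: none.
In check with no legal moves → checkmate.

checkmate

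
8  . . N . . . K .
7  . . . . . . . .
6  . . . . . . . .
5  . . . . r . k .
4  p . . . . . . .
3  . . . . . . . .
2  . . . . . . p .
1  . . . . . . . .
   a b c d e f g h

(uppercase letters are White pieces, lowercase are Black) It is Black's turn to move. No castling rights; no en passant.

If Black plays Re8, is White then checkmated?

no

After Re8: white king on g8; in check: yes, from the black rook on e8.
White has 3 legal replies: Kh7, Kg7, Kf7.
In check but a legal move exists → not checkmate.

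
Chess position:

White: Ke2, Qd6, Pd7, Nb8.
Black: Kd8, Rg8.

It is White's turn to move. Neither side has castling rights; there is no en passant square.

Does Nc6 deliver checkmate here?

yes

After Nc6: black king on d8; in check: yes, from the white knight on c6.
King squares — c7: attacked by Qd6; d7: attacked by Qd6; e7: attacked by Nc6; c8: attacked by Pd7; e8: attacked by Pd7.
Black has no legal moves → checkmate.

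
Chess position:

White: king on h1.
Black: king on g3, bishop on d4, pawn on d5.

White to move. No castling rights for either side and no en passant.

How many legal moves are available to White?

White to move; king on h1.
In check: no.
Legal moves: none.
Count: 0.

0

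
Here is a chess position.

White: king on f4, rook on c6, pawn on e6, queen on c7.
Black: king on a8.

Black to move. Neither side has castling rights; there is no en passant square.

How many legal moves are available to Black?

Black to move; king on a8.
In check: no.
Legal moves: none.
Count: 0.

0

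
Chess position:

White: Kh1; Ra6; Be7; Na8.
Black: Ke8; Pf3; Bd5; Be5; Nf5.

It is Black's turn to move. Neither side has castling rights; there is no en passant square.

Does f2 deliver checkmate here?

yes

After f2: white king on h1; in check: yes, from the black bishop on d5.
King squares — g1: attacked by Pf2; g2: attacked by Bd5; h2: attacked by Be5.
White has no legal moves → checkmate.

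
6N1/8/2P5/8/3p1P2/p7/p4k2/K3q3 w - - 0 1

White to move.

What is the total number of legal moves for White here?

White to move; king on a1.
In check: yes, from the black queen on e1.
Legal moves: Kxa2.
Count: 1.

1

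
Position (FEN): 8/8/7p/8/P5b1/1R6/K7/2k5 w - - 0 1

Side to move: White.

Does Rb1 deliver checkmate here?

After Rb1: black king on c1; in check: yes, from the white rook on b1.
Black has 2 legal replies: Kd2, Kc2.
In check but a legal move exists → not checkmate.

no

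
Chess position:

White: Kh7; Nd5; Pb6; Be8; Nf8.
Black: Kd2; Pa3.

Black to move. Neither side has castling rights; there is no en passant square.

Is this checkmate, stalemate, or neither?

neither

Black to move; black king on d2.
In check: no.
Legal moves for Black: Kd3, Ke2, Kc2, Ke1, Kd1, Kc1, a2.
Black has 7 legal moves and is not in check → neither.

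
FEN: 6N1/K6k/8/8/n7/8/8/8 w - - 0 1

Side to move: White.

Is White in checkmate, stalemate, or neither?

neither

White to move; white king on a7.
In check: no.
Legal moves for White: Ne7, Nh6, Nf6+, Kb8, Ka8, Kb7, Ka6.
White has 7 legal moves and is not in check → neither.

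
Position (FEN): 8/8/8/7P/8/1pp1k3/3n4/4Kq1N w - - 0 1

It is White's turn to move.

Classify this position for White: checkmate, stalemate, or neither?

White to move; white king on e1.
In check: yes, from the black queen on f1.
King squares — d1: attacked by Qf1; f1: attacked by Nd2; d2: attacked by Pc3; e2: attacked by Qf1; f2: attacked by Qf1.
Legal moves for White: none.
In check with no legal moves → checkmate.

checkmate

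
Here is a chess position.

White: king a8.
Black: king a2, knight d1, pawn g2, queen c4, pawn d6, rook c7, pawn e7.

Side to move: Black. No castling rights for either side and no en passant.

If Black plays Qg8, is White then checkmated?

After Qg8: white king on a8; in check: yes, from the black queen on g8.
King squares — a7: attacked by Rc7; b7: attacked by Rc7; b8: attacked by Qg8.
White has no legal moves → checkmate.

yes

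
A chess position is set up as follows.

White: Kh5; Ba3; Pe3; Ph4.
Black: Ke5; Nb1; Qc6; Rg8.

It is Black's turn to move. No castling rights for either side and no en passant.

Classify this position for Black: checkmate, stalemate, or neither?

neither

Black to move; black king on e5.
In check: no.
Legal moves for Black include: Rh8+, Rf8, Re8, Rd8, Rc8, Rb8, Ra8, Rg7, Rg6, Rg5+, Rg4, Rg3, Rg2, Rg1, Qe8+, Qc8, Qa8, Qd7, ... (list truncated; more exist).
Black has legal moves and is not in check → neither.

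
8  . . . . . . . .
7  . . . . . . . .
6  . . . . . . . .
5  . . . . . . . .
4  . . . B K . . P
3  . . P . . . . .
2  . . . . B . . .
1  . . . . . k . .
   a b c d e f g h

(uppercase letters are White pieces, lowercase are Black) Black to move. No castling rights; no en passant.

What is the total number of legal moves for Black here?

3

Black to move; king on f1.
In check: yes, from the white bishop on e2.
Legal moves: Kg2, Kxe2, Ke1.
Count: 3.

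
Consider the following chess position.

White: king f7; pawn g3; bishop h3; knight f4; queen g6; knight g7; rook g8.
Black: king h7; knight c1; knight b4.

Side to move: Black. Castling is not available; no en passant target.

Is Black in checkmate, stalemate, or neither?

checkmate

Black to move; black king on h7.
In check: yes, from the white queen on g6.
King squares — g6: attacked by Nf4; h6: attacked by Qg6; g7: attacked by Qg6; g8: attacked by Kf7; h8: attacked by Rg8.
Legal moves for Black: none.
In check with no legal moves → checkmate.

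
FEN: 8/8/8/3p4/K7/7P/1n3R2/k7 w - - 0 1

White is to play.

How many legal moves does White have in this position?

White to move; king on a4.
In check: yes, from the black knight on b2.
Legal moves: Kb5, Ka5, Kb4, Kb3, Ka3, Rxb2.
Count: 6.

6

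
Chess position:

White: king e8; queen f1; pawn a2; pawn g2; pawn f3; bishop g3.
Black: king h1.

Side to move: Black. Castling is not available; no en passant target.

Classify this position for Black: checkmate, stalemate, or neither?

checkmate

Black to move; black king on h1.
In check: yes, from the white queen on f1.
King squares — g1: attacked by Qf1; g2: attacked by Qf1; h2: attacked by Bg3.
Legal moves for Black: none.
In check with no legal moves → checkmate.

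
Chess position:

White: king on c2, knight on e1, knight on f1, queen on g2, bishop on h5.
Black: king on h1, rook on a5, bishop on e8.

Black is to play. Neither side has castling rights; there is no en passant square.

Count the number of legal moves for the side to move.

0

Black to move; king on h1.
In check: yes, from the white queen on g2.
Legal moves: none.
Count: 0.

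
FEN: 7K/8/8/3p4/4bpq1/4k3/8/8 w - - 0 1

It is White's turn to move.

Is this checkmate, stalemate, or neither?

stalemate

White to move; white king on h8.
In check: no.
King squares — g7: attacked by Qg4; h7: attacked by Be4; g8: attacked by Qg4.
Legal moves for White: none.
Not in check and no legal moves → stalemate.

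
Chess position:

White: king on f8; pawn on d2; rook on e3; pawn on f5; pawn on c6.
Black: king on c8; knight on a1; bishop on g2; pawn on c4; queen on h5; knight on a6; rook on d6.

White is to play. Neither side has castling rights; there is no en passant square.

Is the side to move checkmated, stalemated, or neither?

neither

White to move; white king on f8.
In check: no.
Legal moves for White include: Kg8, Kg7, Ke7, Re8+, Re7, Re6, Re5, Re4, Rh3, Rg3, Rf3, Rd3, Rc3, Rb3, Ra3, Re2, Re1, c7, ... (list truncated; more exist).
White has legal moves and is not in check → neither.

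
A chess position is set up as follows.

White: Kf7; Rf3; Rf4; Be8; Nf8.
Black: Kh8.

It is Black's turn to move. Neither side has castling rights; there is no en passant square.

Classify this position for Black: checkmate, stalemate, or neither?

stalemate

Black to move; black king on h8.
In check: no.
King squares — g7: attacked by Kf7; h7: attacked by Nf8; g8: attacked by Kf7.
Legal moves for Black: none.
Not in check and no legal moves → stalemate.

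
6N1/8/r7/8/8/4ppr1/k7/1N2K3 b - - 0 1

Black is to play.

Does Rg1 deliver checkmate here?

yes

After Rg1: white king on e1; in check: yes, from the black rook on g1.
King squares — d1: attacked by Rg1; f1: attacked by Rg1; d2: attacked by Pe3; e2: attacked by Pf3; f2: attacked by Pe3.
White has no legal moves → checkmate.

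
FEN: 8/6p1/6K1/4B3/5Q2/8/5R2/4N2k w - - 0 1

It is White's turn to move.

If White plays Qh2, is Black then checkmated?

yes

After Qh2: black king on h1; in check: yes, from the white queen on h2.
King squares — g1: attacked by Qh2; g2: attacked by Ne1; h2: attacked by Rf2.
Black has no legal moves → checkmate.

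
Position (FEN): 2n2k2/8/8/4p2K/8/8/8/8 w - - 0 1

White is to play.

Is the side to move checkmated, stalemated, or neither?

neither

White to move; white king on h5.
In check: no.
Legal moves for White: Kh6, Kg6, Kg5, Kh4, Kg4.
White has 5 legal moves and is not in check → neither.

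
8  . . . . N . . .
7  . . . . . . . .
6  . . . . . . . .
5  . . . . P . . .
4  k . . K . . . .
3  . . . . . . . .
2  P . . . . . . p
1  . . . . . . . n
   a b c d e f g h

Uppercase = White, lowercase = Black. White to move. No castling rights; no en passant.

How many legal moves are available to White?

White to move; king on d4.
In check: no.
Legal moves: Ng7, Nc7, Nf6, Nd6, Kd5, Kc5, Ke4, Kc4, Ke3, Kd3, Kc3, e6, a3.
Count: 13.

13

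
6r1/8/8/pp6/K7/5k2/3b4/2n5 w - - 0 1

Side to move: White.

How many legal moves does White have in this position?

2

White to move; king on a4.
In check: yes, from the black pawn on b5.
Legal moves: Kxb5, Ka3.
Count: 2.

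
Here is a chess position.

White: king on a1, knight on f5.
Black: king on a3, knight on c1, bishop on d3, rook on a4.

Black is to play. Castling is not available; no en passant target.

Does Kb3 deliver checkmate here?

After Kb3: white king on a1; in check: yes, from the black rook on a4.
King squares — b1: attacked by Bd3; a2: attacked by Nc1; b2: attacked by Kb3.
White has no legal moves → checkmate.

yes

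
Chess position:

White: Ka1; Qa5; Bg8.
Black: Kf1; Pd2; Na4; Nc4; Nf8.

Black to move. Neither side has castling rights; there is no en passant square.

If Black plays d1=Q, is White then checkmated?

After d1=Q: white king on a1; in check: yes, from the black queen on d1.
White has 1 legal reply: Ka2.
In check but a legal move exists → not checkmate.

no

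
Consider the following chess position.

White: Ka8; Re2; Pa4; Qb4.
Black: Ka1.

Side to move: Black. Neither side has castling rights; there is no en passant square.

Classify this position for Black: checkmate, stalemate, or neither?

stalemate

Black to move; black king on a1.
In check: no.
King squares — b1: attacked by Qb4; a2: attacked by Re2; b2: attacked by Re2.
Legal moves for Black: none.
Not in check and no legal moves → stalemate.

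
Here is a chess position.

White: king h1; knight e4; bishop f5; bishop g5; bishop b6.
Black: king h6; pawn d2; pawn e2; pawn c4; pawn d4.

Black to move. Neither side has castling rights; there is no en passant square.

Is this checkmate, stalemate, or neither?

neither

Black to move; black king on h6.
In check: yes, from the white bishop on g5.
King squares — g5: attacked by Ne4; h5: available; g6: attacked by Bf5; g7: available; h7: attacked by Bf5.
Legal moves for Black: Kg7, Kh5.
Black is in check but has 2 legal moves → neither.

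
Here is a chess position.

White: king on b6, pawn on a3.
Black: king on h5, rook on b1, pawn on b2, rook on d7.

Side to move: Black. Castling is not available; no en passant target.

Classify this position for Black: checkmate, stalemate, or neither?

neither

Black to move; black king on h5.
In check: no.
Legal moves for Black include: Rd8, Rh7, Rg7, Rf7, Re7, Rc7, Rb7+, Ra7, Rd6+, Rd5, Rd4, Rd3, Rd2, Rdd1, Kh6, Kg6, Kg5, Kh4, ... (list truncated; more exist).
Black has legal moves and is not in check → neither.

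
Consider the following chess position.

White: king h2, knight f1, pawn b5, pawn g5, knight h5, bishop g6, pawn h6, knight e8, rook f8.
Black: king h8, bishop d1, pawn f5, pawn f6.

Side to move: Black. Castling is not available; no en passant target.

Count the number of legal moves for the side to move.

0

Black to move; king on h8.
In check: yes, from the white rook on f8.
Legal moves: none.
Count: 0.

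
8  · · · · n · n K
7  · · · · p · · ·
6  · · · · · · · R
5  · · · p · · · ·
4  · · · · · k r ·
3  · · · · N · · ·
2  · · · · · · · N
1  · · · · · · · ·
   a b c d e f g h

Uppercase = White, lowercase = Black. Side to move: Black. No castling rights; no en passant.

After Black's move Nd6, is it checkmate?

After Nd6: white king on h8; in check: no.
White is not in check, so this cannot be checkmate.

no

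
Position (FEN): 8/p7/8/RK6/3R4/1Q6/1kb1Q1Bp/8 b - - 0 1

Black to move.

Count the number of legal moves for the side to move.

Black to move; king on b2.
In check: yes, from the white queen on b3.
Legal moves: Kxb3, Kc1.
Count: 2.

2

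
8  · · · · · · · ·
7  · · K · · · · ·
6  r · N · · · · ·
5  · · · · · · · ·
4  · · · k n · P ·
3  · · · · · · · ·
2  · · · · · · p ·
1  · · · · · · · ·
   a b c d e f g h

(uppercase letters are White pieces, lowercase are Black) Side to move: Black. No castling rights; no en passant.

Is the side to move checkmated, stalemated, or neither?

Black to move; black king on d4.
In check: yes, from the white knight on c6.
Legal moves for Black: Kd5, Kc5, Kc4, Ke3, Kd3, Kc3, Rxc6+.
Black is in check but has 7 legal moves → neither.

neither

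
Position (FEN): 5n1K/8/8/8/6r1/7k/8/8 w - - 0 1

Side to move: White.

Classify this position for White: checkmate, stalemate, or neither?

White to move; white king on h8.
In check: no.
King squares — g7: attacked by Rg4; h7: attacked by Nf8; g8: attacked by Rg4.
Legal moves for White: none.
Not in check and no legal moves → stalemate.

stalemate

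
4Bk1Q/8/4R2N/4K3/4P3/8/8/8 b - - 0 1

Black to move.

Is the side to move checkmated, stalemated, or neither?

checkmate

Black to move; black king on f8.
In check: yes, from the white queen on h8.
King squares — e7: attacked by Re6; f7: attacked by Nh6; g7: attacked by Qh8; e8: attacked by Re6; g8: attacked by Nh6.
Legal moves for Black: none.
In check with no legal moves → checkmate.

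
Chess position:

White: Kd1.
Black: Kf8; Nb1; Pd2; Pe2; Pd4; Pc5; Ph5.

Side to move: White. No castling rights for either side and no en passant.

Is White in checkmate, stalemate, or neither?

White to move; white king on d1.
In check: yes, from the black pawn on e2.
King squares — c1: attacked by Pd2; e1: attacked by Pd2; c2: available; d2: attacked by Nb1; e2: available.
Legal moves for White: Kxe2, Kc2.
White is in check but has 2 legal moves → neither.

neither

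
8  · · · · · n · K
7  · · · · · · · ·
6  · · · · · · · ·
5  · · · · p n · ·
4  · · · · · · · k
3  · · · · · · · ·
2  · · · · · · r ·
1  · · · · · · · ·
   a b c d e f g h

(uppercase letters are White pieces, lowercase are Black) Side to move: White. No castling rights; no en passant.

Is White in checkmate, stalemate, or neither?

stalemate

White to move; white king on h8.
In check: no.
King squares — g7: attacked by Rg2; h7: attacked by Nf8; g8: attacked by Rg2.
Legal moves for White: none.
Not in check and no legal moves → stalemate.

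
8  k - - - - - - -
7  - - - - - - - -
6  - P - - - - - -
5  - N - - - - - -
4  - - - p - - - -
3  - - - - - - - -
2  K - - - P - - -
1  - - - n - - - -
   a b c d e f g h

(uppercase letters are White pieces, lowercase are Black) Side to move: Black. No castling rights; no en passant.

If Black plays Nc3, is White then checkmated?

After Nc3: white king on a2; in check: yes, from the black knight on c3.
White has 5 legal replies: Kb3, Ka3, Kb2, Ka1, Nxc3.
In check but a legal move exists → not checkmate.

no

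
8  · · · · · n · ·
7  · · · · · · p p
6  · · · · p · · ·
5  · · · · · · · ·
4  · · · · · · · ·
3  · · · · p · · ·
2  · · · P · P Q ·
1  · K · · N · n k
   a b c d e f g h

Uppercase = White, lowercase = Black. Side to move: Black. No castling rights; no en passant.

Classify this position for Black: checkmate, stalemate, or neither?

Black to move; black king on h1.
In check: yes, from the white queen on g2.
King squares — g1: own knight; g2: attacked by Ne1; h2: attacked by Qg2.
Legal moves for Black: none.
In check with no legal moves → checkmate.

checkmate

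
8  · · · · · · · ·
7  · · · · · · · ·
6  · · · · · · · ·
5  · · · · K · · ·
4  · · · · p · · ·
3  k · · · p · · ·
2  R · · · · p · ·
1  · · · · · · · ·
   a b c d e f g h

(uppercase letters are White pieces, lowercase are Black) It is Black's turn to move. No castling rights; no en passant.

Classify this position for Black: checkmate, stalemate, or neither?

Black to move; black king on a3.
In check: yes, from the white rook on a2.
Legal moves for Black: Kb4, Kb3, Kxa2.
Black is in check but has 3 legal moves → neither.

neither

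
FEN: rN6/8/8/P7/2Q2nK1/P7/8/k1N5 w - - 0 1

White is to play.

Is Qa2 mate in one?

After Qa2: black king on a1; in check: yes, from the white queen on a2.
King squares — b1: attacked by Qa2; a2: attacked by Nc1; b2: attacked by Qa2.
Black has no legal moves → checkmate.

yes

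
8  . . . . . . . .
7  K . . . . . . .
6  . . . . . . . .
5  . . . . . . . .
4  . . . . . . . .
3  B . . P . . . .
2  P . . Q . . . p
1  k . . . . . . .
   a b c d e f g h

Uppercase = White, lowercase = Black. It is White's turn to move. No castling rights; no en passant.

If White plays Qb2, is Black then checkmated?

yes

After Qb2: black king on a1; in check: yes, from the white queen on b2.
King squares — b1: attacked by Qb2; a2: attacked by Qb2; b2: attacked by Ba3.
Black has no legal moves → checkmate.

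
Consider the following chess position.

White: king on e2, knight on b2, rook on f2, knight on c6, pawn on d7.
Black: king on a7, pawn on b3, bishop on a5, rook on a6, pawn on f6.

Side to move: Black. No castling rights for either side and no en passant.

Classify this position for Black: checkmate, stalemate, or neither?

neither

Black to move; black king on a7.
In check: yes, from the white knight on c6.
Legal moves for Black: Ka8, Kb7, Kb6, Rxc6.
Black is in check but has 4 legal moves → neither.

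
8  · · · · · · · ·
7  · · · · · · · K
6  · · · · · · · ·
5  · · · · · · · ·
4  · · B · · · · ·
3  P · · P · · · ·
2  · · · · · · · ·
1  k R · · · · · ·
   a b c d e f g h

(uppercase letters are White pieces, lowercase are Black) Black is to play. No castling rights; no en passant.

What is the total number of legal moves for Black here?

1

Black to move; king on a1.
In check: yes, from the white rook on b1.
Legal moves: Kxb1.
Count: 1.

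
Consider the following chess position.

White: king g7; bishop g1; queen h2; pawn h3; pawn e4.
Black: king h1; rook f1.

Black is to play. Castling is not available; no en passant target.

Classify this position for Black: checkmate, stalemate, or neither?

Black to move; black king on h1.
In check: yes, from the white queen on h2.
King squares — g1: attacked by Qh2; g2: attacked by Qh2; h2: attacked by Bg1.
Legal moves for Black: none.
In check with no legal moves → checkmate.

checkmate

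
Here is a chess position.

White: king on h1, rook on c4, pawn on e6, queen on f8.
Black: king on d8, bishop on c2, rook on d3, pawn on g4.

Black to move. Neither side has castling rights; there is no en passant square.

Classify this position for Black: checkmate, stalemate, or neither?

Black to move; black king on d8.
In check: yes, from the white queen on f8.
King squares — c7: attacked by Rc4; d7: attacked by Pe6; e7: attacked by Qf8; c8: attacked by Rc4; e8: attacked by Qf8.
Legal moves for Black: none.
In check with no legal moves → checkmate.

checkmate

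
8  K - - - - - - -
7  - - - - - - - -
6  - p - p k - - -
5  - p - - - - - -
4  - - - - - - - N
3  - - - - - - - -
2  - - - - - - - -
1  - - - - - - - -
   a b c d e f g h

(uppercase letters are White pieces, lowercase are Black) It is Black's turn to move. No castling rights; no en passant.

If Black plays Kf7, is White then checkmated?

After Kf7: white king on a8; in check: no.
White is not in check, so this cannot be checkmate.

no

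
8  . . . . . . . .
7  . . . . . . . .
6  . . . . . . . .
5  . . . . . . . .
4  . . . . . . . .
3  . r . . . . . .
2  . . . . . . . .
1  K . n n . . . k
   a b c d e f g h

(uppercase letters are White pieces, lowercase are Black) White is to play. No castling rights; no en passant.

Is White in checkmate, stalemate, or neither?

White to move; white king on a1.
In check: no.
King squares — b1: attacked by Rb3; a2: attacked by Nc1; b2: attacked by Nd1.
Legal moves for White: none.
Not in check and no legal moves → stalemate.

stalemate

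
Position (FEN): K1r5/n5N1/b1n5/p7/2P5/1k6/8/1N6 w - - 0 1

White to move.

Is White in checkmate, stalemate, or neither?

White to move; white king on a8.
In check: yes, from the black rook on c8.
King squares — a7: attacked by Nc6; b7: attacked by Ba6; b8: attacked by Nc6.
Legal moves for White: none.
In check with no legal moves → checkmate.

checkmate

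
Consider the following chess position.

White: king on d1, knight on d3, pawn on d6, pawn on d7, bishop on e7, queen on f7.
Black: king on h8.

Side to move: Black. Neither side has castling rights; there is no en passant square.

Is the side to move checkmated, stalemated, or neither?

stalemate

Black to move; black king on h8.
In check: no.
King squares — g7: attacked by Qf7; h7: attacked by Qf7; g8: attacked by Qf7.
Legal moves for Black: none.
Not in check and no legal moves → stalemate.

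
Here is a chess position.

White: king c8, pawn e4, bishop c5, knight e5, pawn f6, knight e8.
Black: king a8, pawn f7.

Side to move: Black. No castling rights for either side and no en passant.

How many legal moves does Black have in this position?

Black to move; king on a8.
In check: no.
Legal moves: none.
Count: 0.

0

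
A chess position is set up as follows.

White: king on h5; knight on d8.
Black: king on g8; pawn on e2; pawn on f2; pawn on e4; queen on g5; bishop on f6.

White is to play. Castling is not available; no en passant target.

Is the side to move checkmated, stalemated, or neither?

White to move; white king on h5.
In check: yes, from the black queen on g5.
King squares — g4: attacked by Qg5; h4: attacked by Qg5; g5: attacked by Bf6; g6: attacked by Qg5; h6: attacked by Qg5.
Legal moves for White: none.
In check with no legal moves → checkmate.

checkmate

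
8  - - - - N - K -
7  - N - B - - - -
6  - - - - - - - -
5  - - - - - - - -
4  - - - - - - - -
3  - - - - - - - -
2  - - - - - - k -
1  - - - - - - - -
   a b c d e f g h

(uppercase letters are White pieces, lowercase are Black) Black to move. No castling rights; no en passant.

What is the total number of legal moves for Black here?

Black to move; king on g2.
In check: no.
Legal moves: Kg3, Kf3, Kh2, Kf2, Kh1, Kg1, Kf1.
Count: 7.

7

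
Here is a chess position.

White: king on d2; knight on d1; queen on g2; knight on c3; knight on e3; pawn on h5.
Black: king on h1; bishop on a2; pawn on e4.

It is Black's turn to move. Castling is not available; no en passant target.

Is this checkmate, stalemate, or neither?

Black to move; black king on h1.
In check: yes, from the white queen on g2.
King squares — g1: attacked by Qg2; g2: attacked by Ne3; h2: attacked by Qg2.
Legal moves for Black: none.
In check with no legal moves → checkmate.

checkmate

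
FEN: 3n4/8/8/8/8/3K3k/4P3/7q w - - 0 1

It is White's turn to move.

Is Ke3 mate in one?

no

After Ke3: black king on h3; in check: no.
Black is not in check, so this cannot be checkmate.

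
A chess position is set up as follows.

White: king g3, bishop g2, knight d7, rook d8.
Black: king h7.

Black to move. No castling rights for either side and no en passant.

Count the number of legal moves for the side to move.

Black to move; king on h7.
In check: no.
Legal moves: Kg7, Kh6, Kg6.
Count: 3.

3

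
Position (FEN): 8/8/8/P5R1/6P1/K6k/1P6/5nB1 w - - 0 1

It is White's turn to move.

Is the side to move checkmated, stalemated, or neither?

White to move; white king on a3.
In check: no.
Legal moves for White include: Rg8, Rg7, Rg6, Rh5+, Rf5, Re5, Rd5, Rc5, Rb5, Kb4, Ka4, Kb3, Ka2, Ba7, Bb6, Bc5, Bd4, Be3, ... (list truncated; more exist).
White has legal moves and is not in check → neither.

neither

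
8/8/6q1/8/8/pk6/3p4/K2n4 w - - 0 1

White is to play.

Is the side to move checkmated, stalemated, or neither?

White to move; white king on a1.
In check: no.
King squares — b1: attacked by Qg6; a2: attacked by Kb3; b2: attacked by Nd1.
Legal moves for White: none.
Not in check and no legal moves → stalemate.

stalemate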